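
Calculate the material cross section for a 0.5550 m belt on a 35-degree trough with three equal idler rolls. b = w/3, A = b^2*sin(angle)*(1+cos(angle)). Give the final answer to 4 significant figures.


b = 0.5550/3 = 0.185 m
A = 0.185^2 * sin(35 deg) * (1 + cos(35 deg))
A = 0.03571 m^2


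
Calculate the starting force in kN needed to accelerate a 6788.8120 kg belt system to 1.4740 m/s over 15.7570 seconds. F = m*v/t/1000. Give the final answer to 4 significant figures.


F = 6788.8120 * 1.4740 / 15.7570 / 1000
F = 0.6351 kN


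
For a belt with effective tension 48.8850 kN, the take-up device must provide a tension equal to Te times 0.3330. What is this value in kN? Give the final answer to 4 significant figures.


T_tu = 48.8850 * 0.3330
T_tu = 16.28 kN


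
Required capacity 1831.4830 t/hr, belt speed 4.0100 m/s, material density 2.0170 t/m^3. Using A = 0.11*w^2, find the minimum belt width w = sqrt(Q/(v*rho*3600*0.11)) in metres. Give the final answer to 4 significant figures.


A_req = 1831.4830 / (4.0100 * 2.0170 * 3600) = 0.0628999 m^2
w = sqrt(0.0628999 / 0.11)
w = 0.7562 m


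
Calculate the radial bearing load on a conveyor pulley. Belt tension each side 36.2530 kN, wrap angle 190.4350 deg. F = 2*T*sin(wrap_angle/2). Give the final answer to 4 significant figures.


F = 2 * 36.2530 * sin(190.4350/2 deg)
F = 72.21 kN


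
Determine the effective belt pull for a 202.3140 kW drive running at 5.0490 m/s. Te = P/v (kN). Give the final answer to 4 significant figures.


Te = P / v = 202.3140 / 5.0490
Te = 40.07 kN


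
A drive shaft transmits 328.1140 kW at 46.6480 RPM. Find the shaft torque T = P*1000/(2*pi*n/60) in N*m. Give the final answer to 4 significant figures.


omega = 2*pi*46.6480/60 = 4.88497 rad/s
T = 328.1140*1000 / 4.88497
T = 67170 N*m


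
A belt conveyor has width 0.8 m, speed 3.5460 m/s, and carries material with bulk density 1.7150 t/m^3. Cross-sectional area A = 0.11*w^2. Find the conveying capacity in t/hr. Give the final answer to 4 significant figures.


A = 0.11 * 0.8^2 = 0.0704 m^2
C = 0.0704 * 3.5460 * 1.7150 * 3600
C = 1541 t/hr


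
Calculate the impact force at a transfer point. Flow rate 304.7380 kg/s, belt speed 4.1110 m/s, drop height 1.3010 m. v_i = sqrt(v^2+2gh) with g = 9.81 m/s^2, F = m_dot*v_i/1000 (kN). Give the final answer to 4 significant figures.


v_i = sqrt(4.1110^2 + 2*9.81*1.3010) = 6.51352 m/s
F = 304.7380 * 6.51352 / 1000
F = 1.985 kN


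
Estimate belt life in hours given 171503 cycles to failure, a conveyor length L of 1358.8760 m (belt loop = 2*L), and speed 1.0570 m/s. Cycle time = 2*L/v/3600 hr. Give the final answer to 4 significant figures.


cycle_time = 2 * 1358.8760 / 1.0570 / 3600 = 0.714221 hr
life = 171503 * 0.714221 = 122500 hours


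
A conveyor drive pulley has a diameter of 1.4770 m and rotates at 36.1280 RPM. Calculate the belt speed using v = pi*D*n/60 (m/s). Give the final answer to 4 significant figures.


v = pi * 1.4770 * 36.1280 / 60
v = 2.794 m/s


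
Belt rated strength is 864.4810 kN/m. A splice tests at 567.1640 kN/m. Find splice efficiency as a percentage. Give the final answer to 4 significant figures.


Eff = 567.1640 / 864.4810 * 100
Eff = 65.61 %


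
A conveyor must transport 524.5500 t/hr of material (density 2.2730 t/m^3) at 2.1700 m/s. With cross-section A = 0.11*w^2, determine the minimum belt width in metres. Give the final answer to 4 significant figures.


A_req = 524.5500 / (2.1700 * 2.2730 * 3600) = 0.029541 m^2
w = sqrt(0.029541 / 0.11)
w = 0.5182 m


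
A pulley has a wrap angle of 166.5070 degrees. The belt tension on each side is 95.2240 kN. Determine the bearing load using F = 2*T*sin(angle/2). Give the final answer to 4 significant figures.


F = 2 * 95.2240 * sin(166.5070/2 deg)
F = 189.1 kN


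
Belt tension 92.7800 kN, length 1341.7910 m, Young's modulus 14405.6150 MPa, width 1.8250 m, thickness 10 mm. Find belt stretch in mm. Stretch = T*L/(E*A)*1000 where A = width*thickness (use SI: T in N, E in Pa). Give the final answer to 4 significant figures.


A = 1.8250 * 0.01 = 0.01825 m^2
Stretch = 92.7800*1000 * 1341.7910 / (14405.6150e6 * 0.01825) * 1000
Stretch = 473.5 mm


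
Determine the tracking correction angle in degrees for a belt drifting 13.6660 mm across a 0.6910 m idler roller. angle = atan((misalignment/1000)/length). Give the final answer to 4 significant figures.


misalign_m = 13.6660 / 1000 = 0.013666 m
angle = atan(0.013666 / 0.6910)
angle = 1.133 deg


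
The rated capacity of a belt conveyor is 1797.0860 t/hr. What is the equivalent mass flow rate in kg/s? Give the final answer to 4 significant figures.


m_dot = 1797.0860 * 1000 / 3600
m_dot = 499.2 kg/s


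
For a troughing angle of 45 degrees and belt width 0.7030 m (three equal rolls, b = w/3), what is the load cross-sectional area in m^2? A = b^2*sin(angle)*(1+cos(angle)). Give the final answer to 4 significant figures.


b = 0.7030/3 = 0.234333 m
A = 0.234333^2 * sin(45 deg) * (1 + cos(45 deg))
A = 0.06628 m^2


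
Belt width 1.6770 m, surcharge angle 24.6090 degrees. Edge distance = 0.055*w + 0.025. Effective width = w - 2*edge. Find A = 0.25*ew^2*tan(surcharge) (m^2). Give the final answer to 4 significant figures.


edge = 0.055*1.6770 + 0.025 = 0.117235 m
ew = 1.6770 - 2*0.117235 = 1.44253 m
A = 0.25 * 1.44253^2 * tan(24.6090 deg)
A = 0.2383 m^2


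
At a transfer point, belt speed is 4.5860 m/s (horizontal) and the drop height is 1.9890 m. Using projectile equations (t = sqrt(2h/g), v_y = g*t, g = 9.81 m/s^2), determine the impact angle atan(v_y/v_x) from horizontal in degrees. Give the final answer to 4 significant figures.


t = sqrt(2*1.9890/9.81) = 0.636792 s
v_y = 9.81 * 0.636792 = 6.24693 m/s
angle = atan(6.24693 / 4.5860) = 53.72 deg


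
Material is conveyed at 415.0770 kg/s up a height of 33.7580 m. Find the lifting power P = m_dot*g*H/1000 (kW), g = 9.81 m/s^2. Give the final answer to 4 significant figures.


P = 415.0770 * 9.81 * 33.7580 / 1000
P = 137.5 kW


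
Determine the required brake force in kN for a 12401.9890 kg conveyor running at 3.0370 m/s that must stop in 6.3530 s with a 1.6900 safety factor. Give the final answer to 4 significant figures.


F = 12401.9890 * 3.0370 / 6.3530 * 1.6900 / 1000
F = 10.02 kN


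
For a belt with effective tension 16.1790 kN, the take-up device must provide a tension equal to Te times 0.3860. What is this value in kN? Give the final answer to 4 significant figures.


T_tu = 16.1790 * 0.3860
T_tu = 6.245 kN


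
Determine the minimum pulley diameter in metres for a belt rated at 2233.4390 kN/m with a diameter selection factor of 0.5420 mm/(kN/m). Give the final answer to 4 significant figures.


D = 2233.4390 * 0.5420 / 1000
D = 1.211 m


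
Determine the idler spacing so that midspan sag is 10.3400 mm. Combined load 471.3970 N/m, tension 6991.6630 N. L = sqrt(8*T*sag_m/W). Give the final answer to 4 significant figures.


sag = 10.3400/1000 = 0.010340 m
L = sqrt(8 * 6991.6630 * 0.010340 / 471.3970)
L = 1.108 m


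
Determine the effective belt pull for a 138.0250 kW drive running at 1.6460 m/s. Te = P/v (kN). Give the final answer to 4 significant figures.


Te = P / v = 138.0250 / 1.6460
Te = 83.85 kN


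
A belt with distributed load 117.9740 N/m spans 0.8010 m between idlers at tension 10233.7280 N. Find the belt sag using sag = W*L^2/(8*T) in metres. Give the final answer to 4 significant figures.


sag = 117.9740 * 0.8010^2 / (8 * 10233.7280)
sag = 0.0009245 m


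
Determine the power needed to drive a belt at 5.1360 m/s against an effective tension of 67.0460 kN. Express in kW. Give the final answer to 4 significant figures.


P = Te * v = 67.0460 * 5.1360
P = 344.3 kW


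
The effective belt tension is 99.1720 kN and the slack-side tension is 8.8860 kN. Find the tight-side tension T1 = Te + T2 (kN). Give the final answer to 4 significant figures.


T1 = Te + T2 = 99.1720 + 8.8860
T1 = 108.1 kN


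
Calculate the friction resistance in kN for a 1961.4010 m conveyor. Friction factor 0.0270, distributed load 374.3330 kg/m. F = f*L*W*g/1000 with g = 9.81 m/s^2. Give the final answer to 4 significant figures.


F = 0.0270 * 1961.4010 * 374.3330 * 9.81 / 1000
F = 194.5 kN


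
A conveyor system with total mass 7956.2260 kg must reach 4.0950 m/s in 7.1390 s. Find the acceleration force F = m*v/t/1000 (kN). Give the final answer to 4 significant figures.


F = 7956.2260 * 4.0950 / 7.1390 / 1000
F = 4.564 kN


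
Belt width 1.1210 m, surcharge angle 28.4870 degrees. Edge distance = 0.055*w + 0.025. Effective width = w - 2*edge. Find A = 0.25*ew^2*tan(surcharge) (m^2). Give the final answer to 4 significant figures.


edge = 0.055*1.1210 + 0.025 = 0.086655 m
ew = 1.1210 - 2*0.086655 = 0.94769 m
A = 0.25 * 0.94769^2 * tan(28.4870 deg)
A = 0.1218 m^2


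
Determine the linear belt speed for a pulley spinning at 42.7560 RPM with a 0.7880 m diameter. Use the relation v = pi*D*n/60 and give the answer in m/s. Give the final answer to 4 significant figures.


v = pi * 0.7880 * 42.7560 / 60
v = 1.764 m/s


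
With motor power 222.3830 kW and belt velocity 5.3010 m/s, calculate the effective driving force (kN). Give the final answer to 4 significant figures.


Te = P / v = 222.3830 / 5.3010
Te = 41.95 kN


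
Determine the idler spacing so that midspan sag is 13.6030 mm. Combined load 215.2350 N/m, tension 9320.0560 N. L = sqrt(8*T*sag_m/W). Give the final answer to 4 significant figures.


sag = 13.6030/1000 = 0.013603 m
L = sqrt(8 * 9320.0560 * 0.013603 / 215.2350)
L = 2.171 m


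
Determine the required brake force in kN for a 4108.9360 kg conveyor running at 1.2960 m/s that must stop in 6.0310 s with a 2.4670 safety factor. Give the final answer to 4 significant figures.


F = 4108.9360 * 1.2960 / 6.0310 * 2.4670 / 1000
F = 2.178 kN


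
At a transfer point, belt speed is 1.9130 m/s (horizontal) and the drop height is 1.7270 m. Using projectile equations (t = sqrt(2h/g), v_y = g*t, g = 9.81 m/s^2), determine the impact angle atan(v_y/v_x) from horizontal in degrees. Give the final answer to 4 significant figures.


t = sqrt(2*1.7270/9.81) = 0.593371 s
v_y = 9.81 * 0.593371 = 5.82097 m/s
angle = atan(5.82097 / 1.9130) = 71.81 deg


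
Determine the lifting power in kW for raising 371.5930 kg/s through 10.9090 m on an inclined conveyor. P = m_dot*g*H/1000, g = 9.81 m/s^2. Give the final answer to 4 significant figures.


P = 371.5930 * 9.81 * 10.9090 / 1000
P = 39.77 kW


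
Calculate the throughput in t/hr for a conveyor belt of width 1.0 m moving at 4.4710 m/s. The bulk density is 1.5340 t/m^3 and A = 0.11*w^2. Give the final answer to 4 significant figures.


A = 0.11 * 1.0^2 = 0.11 m^2
C = 0.11 * 4.4710 * 1.5340 * 3600
C = 2716 t/hr


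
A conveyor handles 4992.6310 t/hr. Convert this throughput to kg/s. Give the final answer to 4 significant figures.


m_dot = 4992.6310 * 1000 / 3600
m_dot = 1387 kg/s


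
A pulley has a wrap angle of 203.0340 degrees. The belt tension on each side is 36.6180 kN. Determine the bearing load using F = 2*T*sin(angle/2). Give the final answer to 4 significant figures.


F = 2 * 36.6180 * sin(203.0340/2 deg)
F = 71.76 kN


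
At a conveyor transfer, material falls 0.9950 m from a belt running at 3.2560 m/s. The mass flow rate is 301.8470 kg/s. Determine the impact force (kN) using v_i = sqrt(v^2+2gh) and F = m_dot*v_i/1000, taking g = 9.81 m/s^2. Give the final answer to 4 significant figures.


v_i = sqrt(3.2560^2 + 2*9.81*0.9950) = 5.48848 m/s
F = 301.8470 * 5.48848 / 1000
F = 1.657 kN


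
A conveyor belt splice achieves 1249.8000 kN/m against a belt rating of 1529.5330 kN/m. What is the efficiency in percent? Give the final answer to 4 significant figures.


Eff = 1249.8000 / 1529.5330 * 100
Eff = 81.71 %


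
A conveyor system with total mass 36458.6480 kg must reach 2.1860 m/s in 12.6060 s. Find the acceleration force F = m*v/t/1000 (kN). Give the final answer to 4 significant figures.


F = 36458.6480 * 2.1860 / 12.6060 / 1000
F = 6.322 kN


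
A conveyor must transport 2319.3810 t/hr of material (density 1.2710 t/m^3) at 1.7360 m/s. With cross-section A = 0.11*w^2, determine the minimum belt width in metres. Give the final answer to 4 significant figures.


A_req = 2319.3810 / (1.7360 * 1.2710 * 3600) = 0.291994 m^2
w = sqrt(0.291994 / 0.11)
w = 1.629 m


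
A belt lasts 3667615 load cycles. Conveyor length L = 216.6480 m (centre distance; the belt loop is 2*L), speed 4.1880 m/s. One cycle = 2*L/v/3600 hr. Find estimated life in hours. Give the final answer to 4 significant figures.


cycle_time = 2 * 216.6480 / 4.1880 / 3600 = 0.0287393 hr
life = 3667615 * 0.0287393 = 105400 hours


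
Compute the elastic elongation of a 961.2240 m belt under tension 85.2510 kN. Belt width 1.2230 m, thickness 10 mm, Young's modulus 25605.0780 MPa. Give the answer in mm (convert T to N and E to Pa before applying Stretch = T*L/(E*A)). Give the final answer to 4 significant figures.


A = 1.2230 * 0.01 = 0.01223 m^2
Stretch = 85.2510*1000 * 961.2240 / (25605.0780e6 * 0.01223) * 1000
Stretch = 261.7 mm


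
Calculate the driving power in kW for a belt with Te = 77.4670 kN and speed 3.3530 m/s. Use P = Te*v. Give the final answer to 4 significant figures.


P = Te * v = 77.4670 * 3.3530
P = 259.7 kW


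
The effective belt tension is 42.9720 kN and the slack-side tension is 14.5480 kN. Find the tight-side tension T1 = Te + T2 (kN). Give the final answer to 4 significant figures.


T1 = Te + T2 = 42.9720 + 14.5480
T1 = 57.52 kN


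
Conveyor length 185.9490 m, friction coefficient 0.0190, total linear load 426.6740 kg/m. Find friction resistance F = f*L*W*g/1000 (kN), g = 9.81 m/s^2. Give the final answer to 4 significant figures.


F = 0.0190 * 185.9490 * 426.6740 * 9.81 / 1000
F = 14.79 kN


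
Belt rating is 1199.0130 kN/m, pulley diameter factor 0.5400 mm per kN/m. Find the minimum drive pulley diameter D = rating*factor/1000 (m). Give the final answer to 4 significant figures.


D = 1199.0130 * 0.5400 / 1000
D = 0.6475 m


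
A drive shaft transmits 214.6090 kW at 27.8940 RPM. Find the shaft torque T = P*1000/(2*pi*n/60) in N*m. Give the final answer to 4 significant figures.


omega = 2*pi*27.8940/60 = 2.92105 rad/s
T = 214.6090*1000 / 2.92105
T = 73470 N*m


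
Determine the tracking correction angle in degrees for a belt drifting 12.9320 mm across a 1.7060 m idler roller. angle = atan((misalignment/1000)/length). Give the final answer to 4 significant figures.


misalign_m = 12.9320 / 1000 = 0.012932 m
angle = atan(0.012932 / 1.7060)
angle = 0.4343 deg


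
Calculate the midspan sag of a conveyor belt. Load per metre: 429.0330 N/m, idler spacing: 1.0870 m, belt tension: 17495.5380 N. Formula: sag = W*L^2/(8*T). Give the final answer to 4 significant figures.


sag = 429.0330 * 1.0870^2 / (8 * 17495.5380)
sag = 0.003622 m


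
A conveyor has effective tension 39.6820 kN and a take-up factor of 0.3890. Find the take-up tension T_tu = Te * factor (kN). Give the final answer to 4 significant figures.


T_tu = 39.6820 * 0.3890
T_tu = 15.44 kN


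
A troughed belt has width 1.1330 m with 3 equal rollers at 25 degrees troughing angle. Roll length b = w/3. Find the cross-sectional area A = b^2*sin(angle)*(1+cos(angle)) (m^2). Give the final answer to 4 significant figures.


b = 1.1330/3 = 0.377667 m
A = 0.377667^2 * sin(25 deg) * (1 + cos(25 deg))
A = 0.1149 m^2


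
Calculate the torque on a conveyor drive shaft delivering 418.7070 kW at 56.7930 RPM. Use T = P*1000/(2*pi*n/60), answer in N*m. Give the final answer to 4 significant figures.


omega = 2*pi*56.7930/60 = 5.94735 rad/s
T = 418.7070*1000 / 5.94735
T = 70400 N*m


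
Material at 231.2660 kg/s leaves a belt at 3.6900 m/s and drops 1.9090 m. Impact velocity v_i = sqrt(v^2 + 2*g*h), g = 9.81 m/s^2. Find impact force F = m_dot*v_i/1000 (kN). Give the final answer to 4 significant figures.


v_i = sqrt(3.6900^2 + 2*9.81*1.9090) = 7.14638 m/s
F = 231.2660 * 7.14638 / 1000
F = 1.653 kN


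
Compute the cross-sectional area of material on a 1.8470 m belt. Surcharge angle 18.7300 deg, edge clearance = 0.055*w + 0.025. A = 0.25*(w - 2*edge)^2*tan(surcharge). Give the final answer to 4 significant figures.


edge = 0.055*1.8470 + 0.025 = 0.126585 m
ew = 1.8470 - 2*0.126585 = 1.59383 m
A = 0.25 * 1.59383^2 * tan(18.7300 deg)
A = 0.2153 m^2


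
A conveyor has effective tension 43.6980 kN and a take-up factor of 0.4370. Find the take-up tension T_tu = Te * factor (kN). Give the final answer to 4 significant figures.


T_tu = 43.6980 * 0.4370
T_tu = 19.10 kN


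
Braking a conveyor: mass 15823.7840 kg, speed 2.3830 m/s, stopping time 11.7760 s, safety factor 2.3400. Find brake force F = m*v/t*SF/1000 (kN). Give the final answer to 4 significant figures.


F = 15823.7840 * 2.3830 / 11.7760 * 2.3400 / 1000
F = 7.493 kN


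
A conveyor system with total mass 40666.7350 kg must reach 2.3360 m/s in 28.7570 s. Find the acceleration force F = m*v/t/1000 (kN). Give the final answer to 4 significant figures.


F = 40666.7350 * 2.3360 / 28.7570 / 1000
F = 3.303 kN


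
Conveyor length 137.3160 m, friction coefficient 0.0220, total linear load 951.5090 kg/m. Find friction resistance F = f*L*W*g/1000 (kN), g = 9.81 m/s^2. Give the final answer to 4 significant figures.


F = 0.0220 * 137.3160 * 951.5090 * 9.81 / 1000
F = 28.20 kN


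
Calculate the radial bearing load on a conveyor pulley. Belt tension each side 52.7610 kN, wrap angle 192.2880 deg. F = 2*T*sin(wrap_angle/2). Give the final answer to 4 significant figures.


F = 2 * 52.7610 * sin(192.2880/2 deg)
F = 104.9 kN


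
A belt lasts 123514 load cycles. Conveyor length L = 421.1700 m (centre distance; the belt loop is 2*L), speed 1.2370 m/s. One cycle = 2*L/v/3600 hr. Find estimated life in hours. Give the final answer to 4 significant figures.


cycle_time = 2 * 421.1700 / 1.2370 / 3600 = 0.189154 hr
life = 123514 * 0.189154 = 23360 hours


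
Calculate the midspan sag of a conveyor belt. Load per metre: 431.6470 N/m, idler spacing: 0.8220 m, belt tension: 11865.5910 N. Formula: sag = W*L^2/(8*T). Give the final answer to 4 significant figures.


sag = 431.6470 * 0.8220^2 / (8 * 11865.5910)
sag = 0.003073 m


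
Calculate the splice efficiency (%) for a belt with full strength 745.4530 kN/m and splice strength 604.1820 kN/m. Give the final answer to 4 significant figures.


Eff = 604.1820 / 745.4530 * 100
Eff = 81.05 %


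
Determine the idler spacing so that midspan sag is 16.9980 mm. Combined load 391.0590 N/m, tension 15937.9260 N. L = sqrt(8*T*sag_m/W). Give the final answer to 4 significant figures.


sag = 16.9980/1000 = 0.016998 m
L = sqrt(8 * 15937.9260 * 0.016998 / 391.0590)
L = 2.354 m


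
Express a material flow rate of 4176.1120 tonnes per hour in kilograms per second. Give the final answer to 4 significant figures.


m_dot = 4176.1120 * 1000 / 3600
m_dot = 1160 kg/s


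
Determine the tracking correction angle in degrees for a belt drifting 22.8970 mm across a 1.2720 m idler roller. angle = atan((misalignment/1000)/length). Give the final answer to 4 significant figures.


misalign_m = 22.8970 / 1000 = 0.022897 m
angle = atan(0.022897 / 1.2720)
angle = 1.031 deg


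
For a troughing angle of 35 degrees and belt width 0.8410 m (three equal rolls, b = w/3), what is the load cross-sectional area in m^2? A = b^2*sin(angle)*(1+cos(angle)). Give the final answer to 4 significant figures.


b = 0.8410/3 = 0.280333 m
A = 0.280333^2 * sin(35 deg) * (1 + cos(35 deg))
A = 0.08200 m^2


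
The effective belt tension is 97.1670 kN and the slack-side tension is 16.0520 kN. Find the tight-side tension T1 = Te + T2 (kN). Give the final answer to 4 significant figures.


T1 = Te + T2 = 97.1670 + 16.0520
T1 = 113.2 kN


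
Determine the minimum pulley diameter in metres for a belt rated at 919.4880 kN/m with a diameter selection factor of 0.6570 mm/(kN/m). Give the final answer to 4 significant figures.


D = 919.4880 * 0.6570 / 1000
D = 0.6041 m


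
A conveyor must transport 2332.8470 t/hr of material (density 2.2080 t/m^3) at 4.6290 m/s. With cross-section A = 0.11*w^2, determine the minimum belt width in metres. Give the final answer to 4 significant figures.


A_req = 2332.8470 / (4.6290 * 2.2080 * 3600) = 0.0634012 m^2
w = sqrt(0.0634012 / 0.11)
w = 0.7592 m


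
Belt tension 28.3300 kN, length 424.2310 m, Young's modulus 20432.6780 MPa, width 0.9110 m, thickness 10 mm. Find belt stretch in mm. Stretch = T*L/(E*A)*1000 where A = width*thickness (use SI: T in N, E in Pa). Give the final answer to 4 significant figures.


A = 0.9110 * 0.01 = 0.00911 m^2
Stretch = 28.3300*1000 * 424.2310 / (20432.6780e6 * 0.00911) * 1000
Stretch = 64.57 mm


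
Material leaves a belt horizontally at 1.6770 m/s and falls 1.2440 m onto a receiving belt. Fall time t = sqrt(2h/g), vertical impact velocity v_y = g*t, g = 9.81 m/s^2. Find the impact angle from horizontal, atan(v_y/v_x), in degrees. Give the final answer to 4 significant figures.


t = sqrt(2*1.2440/9.81) = 0.503606 s
v_y = 9.81 * 0.503606 = 4.94037 m/s
angle = atan(4.94037 / 1.6770) = 71.25 deg


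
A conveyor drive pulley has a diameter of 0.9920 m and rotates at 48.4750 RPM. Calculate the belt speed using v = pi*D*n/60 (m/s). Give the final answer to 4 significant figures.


v = pi * 0.9920 * 48.4750 / 60
v = 2.518 m/s


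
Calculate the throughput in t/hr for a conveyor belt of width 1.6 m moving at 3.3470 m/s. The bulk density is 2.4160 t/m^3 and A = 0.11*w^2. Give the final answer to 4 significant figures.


A = 0.11 * 1.6^2 = 0.2816 m^2
C = 0.2816 * 3.3470 * 2.4160 * 3600
C = 8198 t/hr


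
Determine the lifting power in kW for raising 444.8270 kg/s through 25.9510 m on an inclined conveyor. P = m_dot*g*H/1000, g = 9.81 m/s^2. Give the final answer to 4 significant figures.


P = 444.8270 * 9.81 * 25.9510 / 1000
P = 113.2 kW


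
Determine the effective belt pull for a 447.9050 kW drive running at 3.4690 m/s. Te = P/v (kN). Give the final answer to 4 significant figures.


Te = P / v = 447.9050 / 3.4690
Te = 129.1 kN


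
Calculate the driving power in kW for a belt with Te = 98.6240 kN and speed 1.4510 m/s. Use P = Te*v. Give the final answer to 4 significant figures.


P = Te * v = 98.6240 * 1.4510
P = 143.1 kW


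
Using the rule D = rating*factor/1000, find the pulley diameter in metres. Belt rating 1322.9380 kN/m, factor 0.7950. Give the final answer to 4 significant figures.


D = 1322.9380 * 0.7950 / 1000
D = 1.052 m


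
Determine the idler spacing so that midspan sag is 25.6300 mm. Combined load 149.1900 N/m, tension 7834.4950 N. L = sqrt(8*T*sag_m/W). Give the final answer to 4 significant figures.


sag = 25.6300/1000 = 0.025630 m
L = sqrt(8 * 7834.4950 * 0.025630 / 149.1900)
L = 3.281 m


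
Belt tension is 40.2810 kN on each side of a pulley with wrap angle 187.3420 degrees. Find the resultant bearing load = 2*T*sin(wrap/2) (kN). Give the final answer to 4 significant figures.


F = 2 * 40.2810 * sin(187.3420/2 deg)
F = 80.40 kN


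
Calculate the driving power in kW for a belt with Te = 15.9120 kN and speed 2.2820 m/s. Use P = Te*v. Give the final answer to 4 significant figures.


P = Te * v = 15.9120 * 2.2820
P = 36.31 kW


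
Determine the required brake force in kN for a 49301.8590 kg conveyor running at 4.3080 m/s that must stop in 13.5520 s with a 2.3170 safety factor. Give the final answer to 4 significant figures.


F = 49301.8590 * 4.3080 / 13.5520 * 2.3170 / 1000
F = 36.31 kN


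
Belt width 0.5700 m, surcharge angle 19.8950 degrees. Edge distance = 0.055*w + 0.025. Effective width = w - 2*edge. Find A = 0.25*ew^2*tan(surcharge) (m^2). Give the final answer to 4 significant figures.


edge = 0.055*0.5700 + 0.025 = 0.05635 m
ew = 0.5700 - 2*0.05635 = 0.4573 m
A = 0.25 * 0.4573^2 * tan(19.8950 deg)
A = 0.01892 m^2


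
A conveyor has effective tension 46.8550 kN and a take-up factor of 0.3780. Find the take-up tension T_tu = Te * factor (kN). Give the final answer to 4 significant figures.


T_tu = 46.8550 * 0.3780
T_tu = 17.71 kN


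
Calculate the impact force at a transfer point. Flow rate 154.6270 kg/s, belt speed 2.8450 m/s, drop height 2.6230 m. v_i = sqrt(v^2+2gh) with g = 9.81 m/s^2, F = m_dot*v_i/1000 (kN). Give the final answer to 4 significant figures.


v_i = sqrt(2.8450^2 + 2*9.81*2.6230) = 7.71734 m/s
F = 154.6270 * 7.71734 / 1000
F = 1.193 kN


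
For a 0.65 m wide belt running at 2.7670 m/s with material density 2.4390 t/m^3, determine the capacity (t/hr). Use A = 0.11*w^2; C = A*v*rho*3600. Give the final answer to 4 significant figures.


A = 0.11 * 0.65^2 = 0.046475 m^2
C = 0.046475 * 2.7670 * 2.4390 * 3600
C = 1129 t/hr


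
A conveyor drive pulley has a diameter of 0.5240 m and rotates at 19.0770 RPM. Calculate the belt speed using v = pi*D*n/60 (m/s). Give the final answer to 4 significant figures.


v = pi * 0.5240 * 19.0770 / 60
v = 0.5234 m/s


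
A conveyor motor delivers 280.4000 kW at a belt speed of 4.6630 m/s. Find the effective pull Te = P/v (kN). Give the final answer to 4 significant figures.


Te = P / v = 280.4000 / 4.6630
Te = 60.13 kN


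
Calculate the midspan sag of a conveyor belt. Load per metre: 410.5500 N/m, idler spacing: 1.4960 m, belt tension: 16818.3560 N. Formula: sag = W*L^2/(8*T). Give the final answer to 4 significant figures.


sag = 410.5500 * 1.4960^2 / (8 * 16818.3560)
sag = 0.006829 m


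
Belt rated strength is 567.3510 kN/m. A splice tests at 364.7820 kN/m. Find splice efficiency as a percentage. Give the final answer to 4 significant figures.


Eff = 364.7820 / 567.3510 * 100
Eff = 64.30 %


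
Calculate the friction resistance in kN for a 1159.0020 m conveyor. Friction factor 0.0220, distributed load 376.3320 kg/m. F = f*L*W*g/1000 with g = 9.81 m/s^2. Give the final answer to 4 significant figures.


F = 0.0220 * 1159.0020 * 376.3320 * 9.81 / 1000
F = 94.13 kN


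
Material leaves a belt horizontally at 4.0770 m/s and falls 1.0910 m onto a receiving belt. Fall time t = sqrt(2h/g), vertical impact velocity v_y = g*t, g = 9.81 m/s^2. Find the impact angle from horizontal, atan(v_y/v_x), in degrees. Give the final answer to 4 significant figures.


t = sqrt(2*1.0910/9.81) = 0.471621 s
v_y = 9.81 * 0.471621 = 4.6266 m/s
angle = atan(4.6266 / 4.0770) = 48.61 deg


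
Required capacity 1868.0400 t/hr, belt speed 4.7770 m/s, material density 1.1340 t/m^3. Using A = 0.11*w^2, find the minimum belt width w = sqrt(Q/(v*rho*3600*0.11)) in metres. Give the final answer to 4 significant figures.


A_req = 1868.0400 / (4.7770 * 1.1340 * 3600) = 0.0957889 m^2
w = sqrt(0.0957889 / 0.11)
w = 0.9332 m


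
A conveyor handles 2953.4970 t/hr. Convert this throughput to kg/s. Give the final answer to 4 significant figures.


m_dot = 2953.4970 * 1000 / 3600
m_dot = 820.4 kg/s


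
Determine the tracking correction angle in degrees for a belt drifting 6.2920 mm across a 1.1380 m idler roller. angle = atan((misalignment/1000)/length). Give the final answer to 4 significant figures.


misalign_m = 6.2920 / 1000 = 0.006292 m
angle = atan(0.006292 / 1.1380)
angle = 0.3168 deg


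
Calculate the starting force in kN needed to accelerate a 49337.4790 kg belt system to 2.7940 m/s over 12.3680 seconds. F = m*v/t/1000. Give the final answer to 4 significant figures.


F = 49337.4790 * 2.7940 / 12.3680 / 1000
F = 11.15 kN


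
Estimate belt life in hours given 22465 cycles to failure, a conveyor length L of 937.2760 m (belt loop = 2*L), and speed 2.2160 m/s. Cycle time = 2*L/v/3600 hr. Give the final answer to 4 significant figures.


cycle_time = 2 * 937.2760 / 2.2160 / 3600 = 0.234977 hr
life = 22465 * 0.234977 = 5279 hours


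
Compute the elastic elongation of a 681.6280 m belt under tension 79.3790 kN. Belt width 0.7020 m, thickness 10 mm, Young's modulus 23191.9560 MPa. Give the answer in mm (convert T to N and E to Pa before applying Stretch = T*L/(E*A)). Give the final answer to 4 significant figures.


A = 0.7020 * 0.01 = 0.00702 m^2
Stretch = 79.3790*1000 * 681.6280 / (23191.9560e6 * 0.00702) * 1000
Stretch = 332.3 mm


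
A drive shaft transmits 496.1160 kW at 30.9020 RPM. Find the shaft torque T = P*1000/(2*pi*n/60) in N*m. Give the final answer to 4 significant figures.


omega = 2*pi*30.9020/60 = 3.23605 rad/s
T = 496.1160*1000 / 3.23605
T = 153300 N*m


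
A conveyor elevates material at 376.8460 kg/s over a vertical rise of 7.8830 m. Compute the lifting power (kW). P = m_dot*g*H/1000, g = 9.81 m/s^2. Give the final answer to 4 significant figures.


P = 376.8460 * 9.81 * 7.8830 / 1000
P = 29.14 kW


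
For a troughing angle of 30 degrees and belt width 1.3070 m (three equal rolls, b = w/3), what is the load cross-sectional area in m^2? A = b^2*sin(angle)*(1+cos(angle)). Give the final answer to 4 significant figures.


b = 1.3070/3 = 0.435667 m
A = 0.435667^2 * sin(30 deg) * (1 + cos(30 deg))
A = 0.1771 m^2


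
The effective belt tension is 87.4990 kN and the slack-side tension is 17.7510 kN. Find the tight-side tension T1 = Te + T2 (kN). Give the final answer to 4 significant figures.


T1 = Te + T2 = 87.4990 + 17.7510
T1 = 105.2 kN


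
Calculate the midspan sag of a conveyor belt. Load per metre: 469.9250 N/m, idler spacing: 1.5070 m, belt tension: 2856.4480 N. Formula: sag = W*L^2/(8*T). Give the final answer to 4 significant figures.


sag = 469.9250 * 1.5070^2 / (8 * 2856.4480)
sag = 0.04670 m


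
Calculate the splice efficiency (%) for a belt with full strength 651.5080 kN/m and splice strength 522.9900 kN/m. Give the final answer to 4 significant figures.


Eff = 522.9900 / 651.5080 * 100
Eff = 80.27 %


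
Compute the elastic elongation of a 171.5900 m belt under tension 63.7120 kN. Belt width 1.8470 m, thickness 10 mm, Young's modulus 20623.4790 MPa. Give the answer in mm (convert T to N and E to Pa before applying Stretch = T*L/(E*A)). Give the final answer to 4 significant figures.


A = 1.8470 * 0.01 = 0.01847 m^2
Stretch = 63.7120*1000 * 171.5900 / (20623.4790e6 * 0.01847) * 1000
Stretch = 28.70 mm


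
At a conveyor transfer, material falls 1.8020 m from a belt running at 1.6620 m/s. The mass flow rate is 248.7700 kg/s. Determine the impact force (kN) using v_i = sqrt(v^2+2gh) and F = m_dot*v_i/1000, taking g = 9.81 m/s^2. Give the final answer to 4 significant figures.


v_i = sqrt(1.6620^2 + 2*9.81*1.8020) = 6.17394 m/s
F = 248.7700 * 6.17394 / 1000
F = 1.536 kN


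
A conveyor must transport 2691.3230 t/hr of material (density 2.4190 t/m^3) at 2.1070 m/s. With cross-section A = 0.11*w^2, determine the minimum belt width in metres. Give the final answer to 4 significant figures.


A_req = 2691.3230 / (2.1070 * 2.4190 * 3600) = 0.146677 m^2
w = sqrt(0.146677 / 0.11)
w = 1.155 m


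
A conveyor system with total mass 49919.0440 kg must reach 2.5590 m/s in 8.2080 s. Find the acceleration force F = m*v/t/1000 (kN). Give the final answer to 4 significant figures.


F = 49919.0440 * 2.5590 / 8.2080 / 1000
F = 15.56 kN


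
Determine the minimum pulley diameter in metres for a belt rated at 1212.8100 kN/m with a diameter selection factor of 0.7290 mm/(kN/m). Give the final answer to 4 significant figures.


D = 1212.8100 * 0.7290 / 1000
D = 0.8841 m


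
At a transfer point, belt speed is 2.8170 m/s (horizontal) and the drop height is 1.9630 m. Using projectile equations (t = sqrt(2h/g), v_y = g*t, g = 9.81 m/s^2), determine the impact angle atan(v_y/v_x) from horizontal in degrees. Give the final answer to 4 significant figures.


t = sqrt(2*1.9630/9.81) = 0.632617 s
v_y = 9.81 * 0.632617 = 6.20597 m/s
angle = atan(6.20597 / 2.8170) = 65.59 deg


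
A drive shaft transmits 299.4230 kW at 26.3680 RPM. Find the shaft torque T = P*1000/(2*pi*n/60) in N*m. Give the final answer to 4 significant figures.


omega = 2*pi*26.3680/60 = 2.76125 rad/s
T = 299.4230*1000 / 2.76125
T = 108400 N*m


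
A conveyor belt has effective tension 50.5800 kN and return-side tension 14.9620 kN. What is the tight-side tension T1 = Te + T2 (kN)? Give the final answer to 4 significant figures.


T1 = Te + T2 = 50.5800 + 14.9620
T1 = 65.54 kN


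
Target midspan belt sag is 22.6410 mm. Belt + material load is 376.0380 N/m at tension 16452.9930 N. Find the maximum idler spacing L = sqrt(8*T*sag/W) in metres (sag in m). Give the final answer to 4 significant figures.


sag = 22.6410/1000 = 0.022641 m
L = sqrt(8 * 16452.9930 * 0.022641 / 376.0380)
L = 2.815 m


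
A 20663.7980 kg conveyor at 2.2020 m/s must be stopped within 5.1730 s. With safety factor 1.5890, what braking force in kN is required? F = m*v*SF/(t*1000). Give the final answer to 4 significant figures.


F = 20663.7980 * 2.2020 / 5.1730 * 1.5890 / 1000
F = 13.98 kN


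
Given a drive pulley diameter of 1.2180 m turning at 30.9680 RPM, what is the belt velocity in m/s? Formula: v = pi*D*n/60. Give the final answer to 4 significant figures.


v = pi * 1.2180 * 30.9680 / 60
v = 1.975 m/s


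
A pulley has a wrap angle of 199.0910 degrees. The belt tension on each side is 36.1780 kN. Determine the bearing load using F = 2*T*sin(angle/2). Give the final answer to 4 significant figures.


F = 2 * 36.1780 * sin(199.0910/2 deg)
F = 71.35 kN


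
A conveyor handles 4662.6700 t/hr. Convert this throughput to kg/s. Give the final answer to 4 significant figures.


m_dot = 4662.6700 * 1000 / 3600
m_dot = 1295 kg/s


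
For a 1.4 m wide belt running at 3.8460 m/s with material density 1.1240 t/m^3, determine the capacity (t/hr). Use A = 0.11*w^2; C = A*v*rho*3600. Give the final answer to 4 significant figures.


A = 0.11 * 1.4^2 = 0.2156 m^2
C = 0.2156 * 3.8460 * 1.1240 * 3600
C = 3355 t/hr


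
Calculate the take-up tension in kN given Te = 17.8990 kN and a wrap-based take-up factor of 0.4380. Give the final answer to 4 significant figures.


T_tu = 17.8990 * 0.4380
T_tu = 7.840 kN


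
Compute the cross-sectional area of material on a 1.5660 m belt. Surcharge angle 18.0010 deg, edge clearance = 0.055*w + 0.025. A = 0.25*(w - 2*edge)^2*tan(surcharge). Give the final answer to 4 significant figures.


edge = 0.055*1.5660 + 0.025 = 0.11113 m
ew = 1.5660 - 2*0.11113 = 1.34374 m
A = 0.25 * 1.34374^2 * tan(18.0010 deg)
A = 0.1467 m^2


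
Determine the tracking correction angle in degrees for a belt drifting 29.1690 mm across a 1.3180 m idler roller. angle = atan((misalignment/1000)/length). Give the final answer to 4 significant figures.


misalign_m = 29.1690 / 1000 = 0.029169 m
angle = atan(0.029169 / 1.3180)
angle = 1.268 deg


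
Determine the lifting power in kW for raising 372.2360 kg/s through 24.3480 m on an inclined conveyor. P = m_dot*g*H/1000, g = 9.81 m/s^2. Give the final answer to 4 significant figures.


P = 372.2360 * 9.81 * 24.3480 / 1000
P = 88.91 kW


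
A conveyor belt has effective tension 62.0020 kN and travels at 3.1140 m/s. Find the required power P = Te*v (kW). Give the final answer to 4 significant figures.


P = Te * v = 62.0020 * 3.1140
P = 193.1 kW


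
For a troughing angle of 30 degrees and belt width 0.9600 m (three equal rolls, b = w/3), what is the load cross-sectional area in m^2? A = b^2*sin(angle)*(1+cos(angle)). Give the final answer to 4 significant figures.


b = 0.9600/3 = 0.32 m
A = 0.32^2 * sin(30 deg) * (1 + cos(30 deg))
A = 0.09554 m^2


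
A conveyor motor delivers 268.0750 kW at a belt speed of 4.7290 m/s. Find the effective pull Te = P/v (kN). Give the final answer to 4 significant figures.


Te = P / v = 268.0750 / 4.7290
Te = 56.69 kN


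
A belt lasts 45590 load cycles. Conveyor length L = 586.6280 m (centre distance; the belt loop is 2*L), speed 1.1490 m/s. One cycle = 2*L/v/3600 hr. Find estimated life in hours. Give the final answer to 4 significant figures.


cycle_time = 2 * 586.6280 / 1.1490 / 3600 = 0.283642 hr
life = 45590 * 0.283642 = 12930 hours


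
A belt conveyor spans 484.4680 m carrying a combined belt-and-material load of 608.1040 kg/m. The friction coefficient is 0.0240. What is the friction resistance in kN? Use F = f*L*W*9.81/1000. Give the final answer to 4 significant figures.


F = 0.0240 * 484.4680 * 608.1040 * 9.81 / 1000
F = 69.36 kN


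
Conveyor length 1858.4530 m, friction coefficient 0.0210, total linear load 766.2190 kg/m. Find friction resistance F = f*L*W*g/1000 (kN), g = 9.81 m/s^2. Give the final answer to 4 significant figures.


F = 0.0210 * 1858.4530 * 766.2190 * 9.81 / 1000
F = 293.4 kN


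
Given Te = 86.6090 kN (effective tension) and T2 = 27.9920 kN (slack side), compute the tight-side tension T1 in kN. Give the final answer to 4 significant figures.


T1 = Te + T2 = 86.6090 + 27.9920
T1 = 114.6 kN


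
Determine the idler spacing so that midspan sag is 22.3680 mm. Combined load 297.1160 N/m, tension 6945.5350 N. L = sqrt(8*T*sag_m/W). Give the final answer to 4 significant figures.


sag = 22.3680/1000 = 0.022368 m
L = sqrt(8 * 6945.5350 * 0.022368 / 297.1160)
L = 2.045 m


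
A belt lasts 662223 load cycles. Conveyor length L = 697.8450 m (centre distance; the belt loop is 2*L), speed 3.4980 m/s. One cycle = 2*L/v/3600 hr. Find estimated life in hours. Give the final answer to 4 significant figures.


cycle_time = 2 * 697.8450 / 3.4980 / 3600 = 0.110832 hr
life = 662223 * 0.110832 = 73400 hours


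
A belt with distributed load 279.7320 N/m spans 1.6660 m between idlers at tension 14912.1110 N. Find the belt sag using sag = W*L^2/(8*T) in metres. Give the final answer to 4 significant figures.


sag = 279.7320 * 1.6660^2 / (8 * 14912.1110)
sag = 0.006508 m


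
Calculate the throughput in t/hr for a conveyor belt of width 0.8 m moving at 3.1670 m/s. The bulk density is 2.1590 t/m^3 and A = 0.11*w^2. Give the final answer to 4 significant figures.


A = 0.11 * 0.8^2 = 0.0704 m^2
C = 0.0704 * 3.1670 * 2.1590 * 3600
C = 1733 t/hr


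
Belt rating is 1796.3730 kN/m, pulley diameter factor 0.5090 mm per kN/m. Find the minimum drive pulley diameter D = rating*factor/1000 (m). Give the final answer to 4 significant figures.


D = 1796.3730 * 0.5090 / 1000
D = 0.9144 m


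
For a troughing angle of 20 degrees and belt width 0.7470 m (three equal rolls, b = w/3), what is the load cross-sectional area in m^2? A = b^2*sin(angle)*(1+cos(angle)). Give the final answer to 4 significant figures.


b = 0.7470/3 = 0.249 m
A = 0.249^2 * sin(20 deg) * (1 + cos(20 deg))
A = 0.04113 m^2


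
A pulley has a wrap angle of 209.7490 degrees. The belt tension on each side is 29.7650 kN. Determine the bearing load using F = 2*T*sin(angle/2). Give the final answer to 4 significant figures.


F = 2 * 29.7650 * sin(209.7490/2 deg)
F = 57.54 kN


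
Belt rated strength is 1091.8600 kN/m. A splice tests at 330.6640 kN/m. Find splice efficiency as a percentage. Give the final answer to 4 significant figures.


Eff = 330.6640 / 1091.8600 * 100
Eff = 30.28 %


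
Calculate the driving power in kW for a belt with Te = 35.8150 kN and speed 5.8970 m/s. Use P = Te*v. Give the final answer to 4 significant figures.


P = Te * v = 35.8150 * 5.8970
P = 211.2 kW


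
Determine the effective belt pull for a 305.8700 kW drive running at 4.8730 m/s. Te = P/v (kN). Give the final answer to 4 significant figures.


Te = P / v = 305.8700 / 4.8730
Te = 62.77 kN


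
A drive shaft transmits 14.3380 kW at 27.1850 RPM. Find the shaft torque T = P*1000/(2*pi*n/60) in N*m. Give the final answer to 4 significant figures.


omega = 2*pi*27.1850/60 = 2.84681 rad/s
T = 14.3380*1000 / 2.84681
T = 5037 N*m
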